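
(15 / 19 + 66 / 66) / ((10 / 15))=51 / 19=2.68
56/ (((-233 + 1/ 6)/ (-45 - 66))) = 37296/ 1397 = 26.70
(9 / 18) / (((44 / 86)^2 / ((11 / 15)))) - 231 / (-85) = 92417 / 22440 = 4.12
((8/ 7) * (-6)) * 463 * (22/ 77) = -44448/ 49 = -907.10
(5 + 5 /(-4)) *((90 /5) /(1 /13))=1755 /2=877.50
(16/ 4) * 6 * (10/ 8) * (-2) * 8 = -480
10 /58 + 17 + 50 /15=1784 /87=20.51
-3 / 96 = -1 / 32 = -0.03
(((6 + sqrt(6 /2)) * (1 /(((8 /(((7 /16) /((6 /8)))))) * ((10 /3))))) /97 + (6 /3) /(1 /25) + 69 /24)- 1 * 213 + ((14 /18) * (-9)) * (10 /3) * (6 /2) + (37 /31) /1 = -110142849 /481120 + 7 * sqrt(3) /31040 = -228.93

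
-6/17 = -0.35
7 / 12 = 0.58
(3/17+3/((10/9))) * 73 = 35697/170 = 209.98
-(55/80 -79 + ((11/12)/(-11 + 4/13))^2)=54465617/695556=78.31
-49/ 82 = -0.60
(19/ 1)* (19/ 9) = 361/ 9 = 40.11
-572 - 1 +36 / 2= -555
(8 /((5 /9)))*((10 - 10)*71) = 0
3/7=0.43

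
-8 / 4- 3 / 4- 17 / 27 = -365 / 108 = -3.38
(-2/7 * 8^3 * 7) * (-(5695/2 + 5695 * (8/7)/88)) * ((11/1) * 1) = 230351360/7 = 32907337.14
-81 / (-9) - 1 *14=-5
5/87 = 0.06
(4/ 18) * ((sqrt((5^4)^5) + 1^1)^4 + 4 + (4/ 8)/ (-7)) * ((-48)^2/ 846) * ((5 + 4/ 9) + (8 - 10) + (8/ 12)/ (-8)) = 164339696625878818766981875089056/ 8883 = 18500472433398493613304270000.00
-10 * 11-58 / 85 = -9408 / 85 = -110.68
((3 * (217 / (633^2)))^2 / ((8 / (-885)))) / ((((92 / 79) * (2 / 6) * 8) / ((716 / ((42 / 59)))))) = -1655676854335 / 17506078902912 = -0.09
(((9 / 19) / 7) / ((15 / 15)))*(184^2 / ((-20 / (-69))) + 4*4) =5256864 / 665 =7905.06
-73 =-73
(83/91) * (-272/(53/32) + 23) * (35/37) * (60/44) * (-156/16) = 139782375/86284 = 1620.03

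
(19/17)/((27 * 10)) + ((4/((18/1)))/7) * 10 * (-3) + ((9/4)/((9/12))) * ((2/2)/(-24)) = -137933/128520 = -1.07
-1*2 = -2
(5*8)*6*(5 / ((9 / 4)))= 1600 / 3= 533.33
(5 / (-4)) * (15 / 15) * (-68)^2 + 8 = -5772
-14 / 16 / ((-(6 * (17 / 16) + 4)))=7 / 83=0.08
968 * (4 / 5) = 774.40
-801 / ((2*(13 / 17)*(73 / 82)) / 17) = -9491049 / 949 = -10001.11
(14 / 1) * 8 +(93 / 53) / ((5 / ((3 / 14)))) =415799 / 3710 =112.08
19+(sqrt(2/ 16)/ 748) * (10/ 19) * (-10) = 19 - 25 * sqrt(2)/ 14212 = 19.00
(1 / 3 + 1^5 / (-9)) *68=136 / 9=15.11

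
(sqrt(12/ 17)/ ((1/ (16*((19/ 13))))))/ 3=608*sqrt(51)/ 663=6.55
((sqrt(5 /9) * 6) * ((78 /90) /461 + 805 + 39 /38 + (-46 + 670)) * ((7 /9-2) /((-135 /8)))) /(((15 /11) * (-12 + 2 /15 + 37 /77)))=-28008281586824 * sqrt(5) /2099330624025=-29.83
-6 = -6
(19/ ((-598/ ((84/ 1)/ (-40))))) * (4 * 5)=399/ 299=1.33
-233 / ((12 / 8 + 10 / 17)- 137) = 7922 / 4587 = 1.73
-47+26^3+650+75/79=1436216/79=18179.95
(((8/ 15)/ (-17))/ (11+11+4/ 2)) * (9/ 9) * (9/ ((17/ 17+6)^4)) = -1/ 204085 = -0.00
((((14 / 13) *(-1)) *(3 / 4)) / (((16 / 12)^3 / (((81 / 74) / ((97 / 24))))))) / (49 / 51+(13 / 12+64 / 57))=-133509789 / 4581717400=-0.03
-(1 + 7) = -8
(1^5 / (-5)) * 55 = -11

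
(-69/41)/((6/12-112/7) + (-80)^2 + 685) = -46/193233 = -0.00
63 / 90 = 7 / 10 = 0.70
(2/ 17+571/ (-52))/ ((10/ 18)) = -86427/ 4420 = -19.55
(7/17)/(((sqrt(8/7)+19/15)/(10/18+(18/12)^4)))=3765895/593232- 141575 * sqrt(14)/98872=0.99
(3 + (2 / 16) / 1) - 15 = -11.88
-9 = -9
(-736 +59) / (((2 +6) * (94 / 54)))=-48.61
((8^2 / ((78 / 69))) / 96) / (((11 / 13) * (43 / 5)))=115 / 1419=0.08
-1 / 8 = -0.12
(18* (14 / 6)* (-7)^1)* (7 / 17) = -2058 / 17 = -121.06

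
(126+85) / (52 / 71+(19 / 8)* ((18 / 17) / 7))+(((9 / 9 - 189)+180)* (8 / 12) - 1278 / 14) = 74894179 / 774753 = 96.67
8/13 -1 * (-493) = 6417/13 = 493.62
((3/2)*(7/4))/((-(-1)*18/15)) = 35/16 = 2.19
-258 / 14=-129 / 7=-18.43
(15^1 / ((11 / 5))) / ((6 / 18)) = 225 / 11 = 20.45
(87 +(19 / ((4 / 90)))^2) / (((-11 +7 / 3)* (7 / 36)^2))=-355447278 / 637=-558002.01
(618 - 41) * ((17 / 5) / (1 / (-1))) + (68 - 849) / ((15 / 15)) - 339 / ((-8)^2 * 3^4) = -2742.87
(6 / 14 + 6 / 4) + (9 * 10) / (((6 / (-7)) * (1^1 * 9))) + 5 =-199 / 42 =-4.74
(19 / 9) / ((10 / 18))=19 / 5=3.80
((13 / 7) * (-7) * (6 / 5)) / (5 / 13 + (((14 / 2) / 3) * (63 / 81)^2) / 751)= -92523951 / 2292310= -40.36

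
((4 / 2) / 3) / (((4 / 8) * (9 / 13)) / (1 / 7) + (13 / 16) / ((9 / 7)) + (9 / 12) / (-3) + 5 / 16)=312 / 1459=0.21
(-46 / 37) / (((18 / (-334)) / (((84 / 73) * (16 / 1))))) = 3441536 / 8103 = 424.72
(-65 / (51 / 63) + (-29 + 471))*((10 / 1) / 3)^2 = 4018.95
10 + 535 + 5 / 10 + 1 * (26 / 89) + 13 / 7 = 682371 / 1246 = 547.65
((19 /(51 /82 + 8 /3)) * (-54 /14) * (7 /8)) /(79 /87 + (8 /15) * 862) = -9149355 /216142148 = -0.04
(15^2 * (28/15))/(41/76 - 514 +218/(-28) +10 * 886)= 0.05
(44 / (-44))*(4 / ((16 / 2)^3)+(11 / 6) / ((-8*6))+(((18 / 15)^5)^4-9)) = -3219787131595126477 / 109863281250000000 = -29.31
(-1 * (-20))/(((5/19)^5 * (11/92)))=911204432/6875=132538.83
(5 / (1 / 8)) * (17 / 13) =680 / 13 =52.31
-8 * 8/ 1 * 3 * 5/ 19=-960/ 19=-50.53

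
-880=-880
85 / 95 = 17 / 19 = 0.89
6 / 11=0.55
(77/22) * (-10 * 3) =-105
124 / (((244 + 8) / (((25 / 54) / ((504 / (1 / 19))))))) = 775 / 32577552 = 0.00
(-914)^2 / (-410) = -417698 / 205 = -2037.55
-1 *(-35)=35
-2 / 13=-0.15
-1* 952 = -952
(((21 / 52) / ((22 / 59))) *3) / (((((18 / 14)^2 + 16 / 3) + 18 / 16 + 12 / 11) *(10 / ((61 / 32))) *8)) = 33330339 / 3961684480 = 0.01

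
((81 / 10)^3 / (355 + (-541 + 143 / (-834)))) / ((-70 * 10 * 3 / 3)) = 221610897 / 54343450000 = 0.00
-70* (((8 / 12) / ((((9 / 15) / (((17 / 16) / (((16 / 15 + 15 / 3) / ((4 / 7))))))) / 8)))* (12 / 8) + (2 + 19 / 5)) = -45446 / 91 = -499.41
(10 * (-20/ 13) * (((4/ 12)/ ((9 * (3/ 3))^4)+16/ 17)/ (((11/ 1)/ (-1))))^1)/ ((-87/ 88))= -503912000/ 378445041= -1.33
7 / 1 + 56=63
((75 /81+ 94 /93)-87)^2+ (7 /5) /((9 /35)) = 5072969413 /700569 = 7241.21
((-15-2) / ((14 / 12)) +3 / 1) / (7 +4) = -1.05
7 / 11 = 0.64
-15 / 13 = -1.15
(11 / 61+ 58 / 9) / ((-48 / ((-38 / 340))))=69103 / 4479840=0.02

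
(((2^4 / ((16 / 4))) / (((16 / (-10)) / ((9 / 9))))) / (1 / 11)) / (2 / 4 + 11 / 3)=-33 / 5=-6.60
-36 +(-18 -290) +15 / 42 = -4811 / 14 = -343.64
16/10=8/5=1.60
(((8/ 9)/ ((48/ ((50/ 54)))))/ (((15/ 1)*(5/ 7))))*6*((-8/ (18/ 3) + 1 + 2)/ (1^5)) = 35/ 2187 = 0.02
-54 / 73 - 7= -565 / 73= -7.74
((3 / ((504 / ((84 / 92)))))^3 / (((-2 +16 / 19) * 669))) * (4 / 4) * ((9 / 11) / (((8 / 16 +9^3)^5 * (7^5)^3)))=-57 / 329739351457779277109779840513105058464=-0.00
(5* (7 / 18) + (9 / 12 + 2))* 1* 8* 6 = 676 / 3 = 225.33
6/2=3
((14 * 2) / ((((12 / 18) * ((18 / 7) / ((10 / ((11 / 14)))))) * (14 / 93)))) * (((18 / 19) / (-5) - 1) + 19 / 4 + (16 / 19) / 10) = 2103815 / 418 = 5033.05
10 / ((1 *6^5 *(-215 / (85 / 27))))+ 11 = 49653563 / 4513968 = 11.00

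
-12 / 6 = -2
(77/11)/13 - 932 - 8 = -12213/13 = -939.46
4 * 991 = 3964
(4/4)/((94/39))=39/94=0.41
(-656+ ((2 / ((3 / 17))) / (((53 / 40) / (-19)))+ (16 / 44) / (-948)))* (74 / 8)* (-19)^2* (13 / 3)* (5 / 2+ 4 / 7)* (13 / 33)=-10977620597650291 / 766020024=-14330722.77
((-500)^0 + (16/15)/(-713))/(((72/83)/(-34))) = -15068069/385020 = -39.14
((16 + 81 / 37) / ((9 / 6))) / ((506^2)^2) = 673 / 3638271047928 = 0.00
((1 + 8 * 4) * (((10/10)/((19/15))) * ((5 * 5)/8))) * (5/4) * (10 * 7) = 2165625/304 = 7123.77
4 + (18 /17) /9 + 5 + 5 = 240 /17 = 14.12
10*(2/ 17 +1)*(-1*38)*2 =-14440/ 17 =-849.41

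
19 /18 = 1.06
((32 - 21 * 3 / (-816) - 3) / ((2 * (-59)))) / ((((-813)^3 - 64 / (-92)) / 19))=3456233 / 396689206174240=0.00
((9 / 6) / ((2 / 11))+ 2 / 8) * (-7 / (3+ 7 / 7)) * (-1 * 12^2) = 2142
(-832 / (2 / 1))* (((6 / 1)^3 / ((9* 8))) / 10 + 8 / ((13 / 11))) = -14704 / 5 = -2940.80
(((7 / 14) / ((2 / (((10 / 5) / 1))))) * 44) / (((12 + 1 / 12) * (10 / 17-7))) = -0.28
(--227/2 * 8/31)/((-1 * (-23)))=908/713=1.27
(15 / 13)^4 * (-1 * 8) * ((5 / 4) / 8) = -2.22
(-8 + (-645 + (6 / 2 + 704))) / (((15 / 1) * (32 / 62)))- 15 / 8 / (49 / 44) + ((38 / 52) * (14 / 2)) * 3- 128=-107.36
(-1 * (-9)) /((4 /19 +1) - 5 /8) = 1368 /89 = 15.37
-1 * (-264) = 264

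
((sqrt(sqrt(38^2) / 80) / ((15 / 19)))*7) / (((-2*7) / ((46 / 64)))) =-437*sqrt(190) / 19200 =-0.31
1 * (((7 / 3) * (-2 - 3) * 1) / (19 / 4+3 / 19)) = -2660 / 1119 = -2.38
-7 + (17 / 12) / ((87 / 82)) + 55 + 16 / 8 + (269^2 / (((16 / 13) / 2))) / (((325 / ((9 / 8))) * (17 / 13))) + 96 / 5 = 2710431697 / 7099200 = 381.79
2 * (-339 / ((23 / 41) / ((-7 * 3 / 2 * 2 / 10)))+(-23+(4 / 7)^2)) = 14046541 / 5635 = 2492.73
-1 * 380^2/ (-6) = 72200/ 3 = 24066.67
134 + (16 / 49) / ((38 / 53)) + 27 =150315 / 931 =161.46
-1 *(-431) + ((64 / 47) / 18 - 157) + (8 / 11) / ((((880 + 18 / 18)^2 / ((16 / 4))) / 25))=989818281514 / 3611477133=274.08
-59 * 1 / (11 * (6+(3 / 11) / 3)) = -59 / 67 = -0.88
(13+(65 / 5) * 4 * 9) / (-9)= -481 / 9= -53.44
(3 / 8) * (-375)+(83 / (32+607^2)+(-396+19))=-1525879157 / 2947848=-517.62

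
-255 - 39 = -294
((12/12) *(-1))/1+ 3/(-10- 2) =-5/4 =-1.25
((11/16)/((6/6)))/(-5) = -11/80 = -0.14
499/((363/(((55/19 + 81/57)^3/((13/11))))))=275132632/2942511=93.50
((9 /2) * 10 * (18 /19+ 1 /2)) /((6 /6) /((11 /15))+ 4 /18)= 245025 /5966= 41.07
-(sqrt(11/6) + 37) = -37 -sqrt(66)/6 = -38.35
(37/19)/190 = 0.01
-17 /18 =-0.94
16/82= 0.20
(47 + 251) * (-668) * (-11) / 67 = 2189704 / 67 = 32682.15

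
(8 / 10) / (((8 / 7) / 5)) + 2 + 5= 21 / 2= 10.50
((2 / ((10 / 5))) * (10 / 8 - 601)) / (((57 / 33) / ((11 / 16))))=-290279 / 1216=-238.72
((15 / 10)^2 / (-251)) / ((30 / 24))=-9 / 1255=-0.01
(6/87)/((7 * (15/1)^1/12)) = 8/1015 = 0.01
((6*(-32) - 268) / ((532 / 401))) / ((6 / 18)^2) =-415035 / 133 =-3120.56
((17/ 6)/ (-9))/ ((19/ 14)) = -119/ 513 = -0.23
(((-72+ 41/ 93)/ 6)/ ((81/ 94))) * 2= -625570/ 22599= -27.68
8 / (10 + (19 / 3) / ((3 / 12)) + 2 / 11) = 66 / 293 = 0.23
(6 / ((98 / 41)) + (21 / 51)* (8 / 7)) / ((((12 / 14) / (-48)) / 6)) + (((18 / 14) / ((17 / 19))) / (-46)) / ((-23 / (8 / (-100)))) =-225172653 / 224825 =-1001.55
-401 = -401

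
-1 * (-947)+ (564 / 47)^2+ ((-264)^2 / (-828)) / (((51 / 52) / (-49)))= 6212671 / 1173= 5296.39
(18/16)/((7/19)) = 171/56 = 3.05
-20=-20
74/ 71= 1.04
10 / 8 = 5 / 4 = 1.25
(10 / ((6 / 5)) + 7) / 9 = 46 / 27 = 1.70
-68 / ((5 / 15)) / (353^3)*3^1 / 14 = -306 / 307908839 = -0.00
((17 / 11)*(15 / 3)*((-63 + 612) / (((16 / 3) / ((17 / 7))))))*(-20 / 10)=-2379915 / 616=-3863.50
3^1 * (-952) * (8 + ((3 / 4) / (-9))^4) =-19740791 / 864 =-22848.14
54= 54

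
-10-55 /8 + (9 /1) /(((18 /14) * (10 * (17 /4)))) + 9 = -5243 /680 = -7.71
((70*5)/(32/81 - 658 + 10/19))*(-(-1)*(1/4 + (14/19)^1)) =-1063125/2022488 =-0.53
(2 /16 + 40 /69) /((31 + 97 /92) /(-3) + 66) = 389 /30534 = 0.01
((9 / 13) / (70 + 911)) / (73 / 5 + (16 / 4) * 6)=5 / 273481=0.00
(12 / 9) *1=4 / 3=1.33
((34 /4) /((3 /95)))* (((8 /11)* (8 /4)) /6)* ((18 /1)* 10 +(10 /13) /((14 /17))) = 106363900 /9009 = 11806.40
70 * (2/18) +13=187/9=20.78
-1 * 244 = -244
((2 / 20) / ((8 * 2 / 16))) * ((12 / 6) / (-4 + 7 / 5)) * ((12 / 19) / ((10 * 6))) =-1 / 1235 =-0.00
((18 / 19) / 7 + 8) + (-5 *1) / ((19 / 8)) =802 / 133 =6.03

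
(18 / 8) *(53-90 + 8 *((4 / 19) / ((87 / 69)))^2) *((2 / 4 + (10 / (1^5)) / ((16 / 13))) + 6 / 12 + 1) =-8139667725 / 9715232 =-837.83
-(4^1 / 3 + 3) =-13 / 3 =-4.33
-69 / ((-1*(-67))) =-69 / 67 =-1.03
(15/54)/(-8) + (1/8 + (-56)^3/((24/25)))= -26342387/144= -182933.24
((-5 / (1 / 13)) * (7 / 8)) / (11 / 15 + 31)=-975 / 544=-1.79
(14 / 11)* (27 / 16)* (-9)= -1701 / 88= -19.33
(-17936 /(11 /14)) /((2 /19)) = -2385488 /11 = -216862.55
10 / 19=0.53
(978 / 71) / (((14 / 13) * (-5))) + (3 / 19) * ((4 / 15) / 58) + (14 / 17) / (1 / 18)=285518099 / 23276995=12.27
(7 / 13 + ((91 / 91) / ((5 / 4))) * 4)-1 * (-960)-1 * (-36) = 64983 / 65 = 999.74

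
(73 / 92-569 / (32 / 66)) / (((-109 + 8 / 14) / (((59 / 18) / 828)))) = 178242127 / 4162866048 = 0.04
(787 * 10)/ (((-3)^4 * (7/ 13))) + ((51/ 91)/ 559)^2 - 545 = -76411608368534/ 209600068041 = -364.56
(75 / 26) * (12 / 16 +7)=2325 / 104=22.36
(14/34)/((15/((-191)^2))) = 255367/255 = 1001.44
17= 17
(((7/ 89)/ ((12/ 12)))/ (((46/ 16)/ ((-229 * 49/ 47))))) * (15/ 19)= -9425640/ 1827971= -5.16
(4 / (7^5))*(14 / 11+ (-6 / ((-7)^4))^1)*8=1073536 / 443889677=0.00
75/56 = 1.34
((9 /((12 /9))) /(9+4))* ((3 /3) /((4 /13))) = 27 /16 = 1.69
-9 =-9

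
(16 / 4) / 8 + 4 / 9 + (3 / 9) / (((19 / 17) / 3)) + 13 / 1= 5075 / 342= 14.84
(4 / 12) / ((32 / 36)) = 0.38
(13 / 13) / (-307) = -1 / 307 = -0.00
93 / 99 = 31 / 33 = 0.94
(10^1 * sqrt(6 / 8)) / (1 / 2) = 10 * sqrt(3) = 17.32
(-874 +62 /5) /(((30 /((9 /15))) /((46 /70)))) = -11.32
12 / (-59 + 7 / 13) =-39 / 190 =-0.21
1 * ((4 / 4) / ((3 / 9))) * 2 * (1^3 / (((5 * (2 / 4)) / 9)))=108 / 5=21.60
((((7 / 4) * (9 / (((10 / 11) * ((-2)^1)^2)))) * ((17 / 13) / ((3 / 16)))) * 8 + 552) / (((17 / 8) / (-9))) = -3714336 / 1105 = -3361.39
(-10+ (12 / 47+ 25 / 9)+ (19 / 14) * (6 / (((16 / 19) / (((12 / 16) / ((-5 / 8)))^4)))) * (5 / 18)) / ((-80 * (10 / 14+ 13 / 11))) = 11376959 / 1235160000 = 0.01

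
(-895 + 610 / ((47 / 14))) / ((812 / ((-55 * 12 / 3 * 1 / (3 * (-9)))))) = -7.16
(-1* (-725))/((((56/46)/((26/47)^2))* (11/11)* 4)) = 2818075/61852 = 45.56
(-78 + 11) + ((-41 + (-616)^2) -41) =379307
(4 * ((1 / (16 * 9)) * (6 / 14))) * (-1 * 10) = -5 / 42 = -0.12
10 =10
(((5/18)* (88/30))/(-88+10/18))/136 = -11/160548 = -0.00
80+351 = 431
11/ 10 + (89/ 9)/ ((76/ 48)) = 4187/ 570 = 7.35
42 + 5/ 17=719/ 17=42.29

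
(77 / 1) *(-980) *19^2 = -27241060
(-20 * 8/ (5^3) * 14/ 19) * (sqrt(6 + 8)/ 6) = -224 * sqrt(14)/ 1425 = -0.59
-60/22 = -30/11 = -2.73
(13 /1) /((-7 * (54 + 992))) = -13 /7322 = -0.00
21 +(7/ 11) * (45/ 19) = 4704/ 209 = 22.51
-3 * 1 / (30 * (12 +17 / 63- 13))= 63 / 460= 0.14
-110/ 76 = -55/ 38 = -1.45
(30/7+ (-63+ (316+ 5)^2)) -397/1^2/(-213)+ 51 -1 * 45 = 153558313/1491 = 102990.15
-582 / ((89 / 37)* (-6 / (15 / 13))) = 53835 / 1157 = 46.53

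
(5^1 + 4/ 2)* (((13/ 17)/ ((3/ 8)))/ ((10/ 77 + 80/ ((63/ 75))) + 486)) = 7007/ 285379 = 0.02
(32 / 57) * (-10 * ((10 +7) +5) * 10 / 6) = -35200 / 171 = -205.85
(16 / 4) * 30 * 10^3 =120000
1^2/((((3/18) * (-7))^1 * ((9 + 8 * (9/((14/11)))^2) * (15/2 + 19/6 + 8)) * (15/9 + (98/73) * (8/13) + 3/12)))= -2847/69560345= -0.00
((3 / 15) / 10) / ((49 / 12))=6 / 1225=0.00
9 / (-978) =-3 / 326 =-0.01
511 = 511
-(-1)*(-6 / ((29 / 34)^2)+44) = 30068 / 841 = 35.75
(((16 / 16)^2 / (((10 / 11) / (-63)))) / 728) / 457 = -0.00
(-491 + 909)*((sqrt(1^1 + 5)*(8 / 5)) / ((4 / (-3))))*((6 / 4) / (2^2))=-1881*sqrt(6) / 10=-460.75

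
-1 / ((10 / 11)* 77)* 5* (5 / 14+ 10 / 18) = -115 / 1764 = -0.07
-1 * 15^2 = -225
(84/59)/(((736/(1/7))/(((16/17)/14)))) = 3/161483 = 0.00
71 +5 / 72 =5117 / 72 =71.07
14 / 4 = 7 / 2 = 3.50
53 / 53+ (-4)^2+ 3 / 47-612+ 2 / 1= -27868 / 47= -592.94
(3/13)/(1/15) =45/13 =3.46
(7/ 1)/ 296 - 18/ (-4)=1339/ 296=4.52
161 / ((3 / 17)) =2737 / 3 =912.33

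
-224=-224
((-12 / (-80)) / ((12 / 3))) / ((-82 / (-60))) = 9 / 328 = 0.03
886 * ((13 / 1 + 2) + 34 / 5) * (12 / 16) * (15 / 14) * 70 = 2172915 / 2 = 1086457.50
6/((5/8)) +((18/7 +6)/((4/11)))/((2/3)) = 3147/70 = 44.96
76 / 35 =2.17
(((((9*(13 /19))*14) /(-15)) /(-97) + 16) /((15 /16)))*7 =119.91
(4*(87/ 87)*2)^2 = 64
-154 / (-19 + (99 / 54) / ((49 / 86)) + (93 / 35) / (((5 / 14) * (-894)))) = 84326550 / 8646557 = 9.75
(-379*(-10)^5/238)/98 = 9475000/5831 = 1624.94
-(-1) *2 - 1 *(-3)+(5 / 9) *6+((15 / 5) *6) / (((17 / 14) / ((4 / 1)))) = 3449 / 51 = 67.63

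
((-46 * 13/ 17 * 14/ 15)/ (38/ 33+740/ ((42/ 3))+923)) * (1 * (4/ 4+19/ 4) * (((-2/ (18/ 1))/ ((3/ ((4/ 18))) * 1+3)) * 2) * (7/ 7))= 1347892/ 517956255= 0.00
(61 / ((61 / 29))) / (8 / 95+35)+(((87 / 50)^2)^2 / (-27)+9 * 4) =760071647281 / 20831250000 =36.49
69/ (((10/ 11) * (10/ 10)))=759/ 10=75.90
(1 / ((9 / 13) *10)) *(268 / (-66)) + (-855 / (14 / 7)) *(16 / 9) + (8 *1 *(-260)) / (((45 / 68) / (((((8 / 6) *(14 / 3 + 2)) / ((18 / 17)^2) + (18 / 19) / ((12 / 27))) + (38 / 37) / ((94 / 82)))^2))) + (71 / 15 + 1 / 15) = -108570698438792264858941 / 287188219740668895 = -378047.19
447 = 447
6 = 6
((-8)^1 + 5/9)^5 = -1350125107/59049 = -22864.49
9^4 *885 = 5806485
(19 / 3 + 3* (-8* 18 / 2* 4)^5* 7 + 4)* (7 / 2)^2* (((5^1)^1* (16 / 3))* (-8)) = 978631185200335520 / 9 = 108736798355592835.56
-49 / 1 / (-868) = 7 / 124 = 0.06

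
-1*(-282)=282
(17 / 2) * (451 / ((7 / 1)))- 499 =681 / 14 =48.64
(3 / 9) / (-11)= -1 / 33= -0.03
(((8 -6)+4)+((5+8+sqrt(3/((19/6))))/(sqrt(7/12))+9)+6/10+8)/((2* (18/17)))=17* sqrt(798)/798+221* sqrt(21)/126+1003/90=19.78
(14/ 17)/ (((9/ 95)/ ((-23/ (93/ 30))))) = -305900/ 4743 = -64.50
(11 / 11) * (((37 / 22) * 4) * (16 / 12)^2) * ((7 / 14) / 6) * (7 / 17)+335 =1693487 / 5049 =335.41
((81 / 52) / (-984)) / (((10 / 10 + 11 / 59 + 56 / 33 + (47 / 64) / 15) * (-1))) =525690 / 973781939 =0.00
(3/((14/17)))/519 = 17/2422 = 0.01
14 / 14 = 1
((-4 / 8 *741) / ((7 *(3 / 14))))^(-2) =1 / 61009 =0.00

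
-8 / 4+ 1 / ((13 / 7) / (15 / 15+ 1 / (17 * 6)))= -1931 / 1326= -1.46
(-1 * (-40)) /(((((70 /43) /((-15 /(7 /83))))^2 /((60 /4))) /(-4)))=-68783909400 /2401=-28648025.57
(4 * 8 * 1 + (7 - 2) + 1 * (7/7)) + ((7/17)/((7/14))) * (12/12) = 660/17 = 38.82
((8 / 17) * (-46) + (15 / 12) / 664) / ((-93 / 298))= 145621127 / 2099568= 69.36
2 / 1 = 2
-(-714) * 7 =4998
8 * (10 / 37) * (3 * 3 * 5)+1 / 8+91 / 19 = 574839 / 5624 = 102.21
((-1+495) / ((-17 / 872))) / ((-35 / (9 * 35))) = 3876912 / 17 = 228053.65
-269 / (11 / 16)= -4304 / 11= -391.27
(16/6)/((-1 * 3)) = -0.89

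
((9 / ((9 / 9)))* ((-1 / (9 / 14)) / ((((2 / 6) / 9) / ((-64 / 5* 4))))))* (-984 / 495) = -38472.61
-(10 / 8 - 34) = 131 / 4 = 32.75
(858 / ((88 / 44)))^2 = 184041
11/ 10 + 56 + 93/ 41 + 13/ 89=2171679/ 36490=59.51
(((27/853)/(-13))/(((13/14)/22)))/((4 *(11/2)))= -378/144157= -0.00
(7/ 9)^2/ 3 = 49/ 243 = 0.20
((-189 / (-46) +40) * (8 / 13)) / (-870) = -4058 / 130065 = -0.03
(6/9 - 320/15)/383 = -62/1149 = -0.05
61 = 61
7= 7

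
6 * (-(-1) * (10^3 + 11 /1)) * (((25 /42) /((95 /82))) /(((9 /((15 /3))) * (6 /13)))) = 4490525 /1197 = 3751.48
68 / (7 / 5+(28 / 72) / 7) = 6120 / 131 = 46.72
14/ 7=2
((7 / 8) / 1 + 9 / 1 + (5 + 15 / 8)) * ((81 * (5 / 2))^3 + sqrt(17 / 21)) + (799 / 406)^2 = 67 * sqrt(357) / 84 + 183413779522583 / 1318688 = 139088093.16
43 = 43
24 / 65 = 0.37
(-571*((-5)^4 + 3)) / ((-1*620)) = 578.37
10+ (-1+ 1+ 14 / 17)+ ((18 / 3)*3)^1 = 490 / 17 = 28.82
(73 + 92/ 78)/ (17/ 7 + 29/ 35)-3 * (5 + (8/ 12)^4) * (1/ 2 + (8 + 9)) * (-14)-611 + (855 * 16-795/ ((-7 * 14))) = 5529157994/ 326781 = 16920.07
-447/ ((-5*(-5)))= -447/ 25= -17.88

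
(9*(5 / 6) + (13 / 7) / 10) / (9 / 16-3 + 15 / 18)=-12912 / 2695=-4.79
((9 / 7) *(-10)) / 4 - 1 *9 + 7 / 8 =-635 / 56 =-11.34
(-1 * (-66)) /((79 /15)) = 990 /79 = 12.53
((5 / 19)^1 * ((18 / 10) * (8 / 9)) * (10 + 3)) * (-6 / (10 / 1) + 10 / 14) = 416 / 665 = 0.63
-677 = -677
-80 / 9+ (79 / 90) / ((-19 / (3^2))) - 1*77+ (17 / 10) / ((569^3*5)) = -67968432869119 / 787540538475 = -86.30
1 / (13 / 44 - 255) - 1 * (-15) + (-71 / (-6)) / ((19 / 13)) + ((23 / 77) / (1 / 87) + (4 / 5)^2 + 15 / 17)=302233728541 / 5972770650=50.60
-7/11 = -0.64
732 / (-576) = -61 / 48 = -1.27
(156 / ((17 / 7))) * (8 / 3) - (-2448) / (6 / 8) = 58400 / 17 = 3435.29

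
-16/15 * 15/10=-8/5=-1.60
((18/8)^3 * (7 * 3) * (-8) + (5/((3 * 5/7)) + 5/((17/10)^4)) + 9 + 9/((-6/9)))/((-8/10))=19195060295/8018016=2393.99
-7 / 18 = -0.39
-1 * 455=-455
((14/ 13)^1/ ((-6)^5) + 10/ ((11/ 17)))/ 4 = 8592403/ 2223936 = 3.86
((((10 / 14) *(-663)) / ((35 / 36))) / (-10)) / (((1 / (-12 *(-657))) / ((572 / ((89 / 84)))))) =645817670784 / 3115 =207325094.95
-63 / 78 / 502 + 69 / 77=898971 / 1005004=0.89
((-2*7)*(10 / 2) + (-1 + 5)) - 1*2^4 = -82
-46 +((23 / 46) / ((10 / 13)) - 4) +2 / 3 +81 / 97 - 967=-5906417 / 5820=-1014.85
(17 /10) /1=17 /10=1.70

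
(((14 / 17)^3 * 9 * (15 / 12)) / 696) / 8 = 0.00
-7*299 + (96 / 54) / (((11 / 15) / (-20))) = -70669 / 33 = -2141.48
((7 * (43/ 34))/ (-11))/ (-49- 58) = 301/ 40018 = 0.01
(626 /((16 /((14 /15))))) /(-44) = -2191 /2640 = -0.83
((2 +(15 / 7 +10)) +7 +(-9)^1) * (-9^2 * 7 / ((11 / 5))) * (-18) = 619650 / 11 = 56331.82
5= 5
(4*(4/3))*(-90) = -480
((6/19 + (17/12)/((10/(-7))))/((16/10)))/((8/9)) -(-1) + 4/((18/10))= 240505/87552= 2.75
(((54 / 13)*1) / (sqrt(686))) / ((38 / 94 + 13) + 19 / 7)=1269*sqrt(14) / 482573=0.01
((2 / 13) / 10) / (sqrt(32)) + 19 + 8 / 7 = sqrt(2) / 520 + 141 / 7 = 20.15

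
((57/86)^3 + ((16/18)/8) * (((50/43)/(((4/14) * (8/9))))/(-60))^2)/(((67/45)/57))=11.17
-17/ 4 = -4.25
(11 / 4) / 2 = 11 / 8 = 1.38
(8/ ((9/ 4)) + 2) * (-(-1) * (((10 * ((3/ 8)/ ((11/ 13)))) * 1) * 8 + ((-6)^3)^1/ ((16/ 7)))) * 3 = -10825/ 11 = -984.09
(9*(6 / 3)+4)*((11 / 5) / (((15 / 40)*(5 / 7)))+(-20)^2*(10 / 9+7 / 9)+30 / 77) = 16811.49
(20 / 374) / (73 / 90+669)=900 / 11272921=0.00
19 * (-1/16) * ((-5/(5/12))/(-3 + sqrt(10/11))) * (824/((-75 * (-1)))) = -129162/2225 -3914 * sqrt(110)/2225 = -76.50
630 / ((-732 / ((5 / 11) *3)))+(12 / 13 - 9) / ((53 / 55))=-8835225 / 924638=-9.56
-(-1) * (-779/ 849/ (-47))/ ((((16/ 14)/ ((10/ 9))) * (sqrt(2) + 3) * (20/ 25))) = 0.01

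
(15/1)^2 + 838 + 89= 1152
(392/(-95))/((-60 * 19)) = 98/27075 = 0.00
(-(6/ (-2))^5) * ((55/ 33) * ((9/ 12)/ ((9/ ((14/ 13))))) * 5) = 4725/ 26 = 181.73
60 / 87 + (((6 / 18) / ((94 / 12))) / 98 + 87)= 5856558 / 66787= 87.69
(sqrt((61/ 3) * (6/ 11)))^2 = 122/ 11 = 11.09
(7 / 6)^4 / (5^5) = 2401 / 4050000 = 0.00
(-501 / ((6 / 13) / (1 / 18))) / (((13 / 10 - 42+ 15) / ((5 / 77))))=54275 / 356202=0.15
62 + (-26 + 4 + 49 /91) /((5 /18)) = -992 /65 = -15.26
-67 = -67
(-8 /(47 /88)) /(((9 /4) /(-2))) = 5632 /423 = 13.31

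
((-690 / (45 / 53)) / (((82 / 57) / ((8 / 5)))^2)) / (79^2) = -42245664 / 262278025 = -0.16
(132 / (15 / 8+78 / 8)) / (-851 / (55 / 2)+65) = 19360 / 58063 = 0.33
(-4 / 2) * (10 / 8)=-5 / 2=-2.50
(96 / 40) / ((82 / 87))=522 / 205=2.55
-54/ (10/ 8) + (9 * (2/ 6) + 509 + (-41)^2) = 10749/ 5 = 2149.80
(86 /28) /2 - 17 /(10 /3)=-499 /140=-3.56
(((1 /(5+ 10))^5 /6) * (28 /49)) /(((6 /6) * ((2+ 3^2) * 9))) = 2 /1578740625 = 0.00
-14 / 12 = -7 / 6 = -1.17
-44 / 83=-0.53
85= 85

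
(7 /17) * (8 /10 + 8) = 308 /85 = 3.62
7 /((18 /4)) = 14 /9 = 1.56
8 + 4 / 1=12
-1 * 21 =-21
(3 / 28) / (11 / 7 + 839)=3 / 23536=0.00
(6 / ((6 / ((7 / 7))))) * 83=83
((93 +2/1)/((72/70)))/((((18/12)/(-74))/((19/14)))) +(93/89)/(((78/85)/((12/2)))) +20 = -384674795/62478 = -6156.96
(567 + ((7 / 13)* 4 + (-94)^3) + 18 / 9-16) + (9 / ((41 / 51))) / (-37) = -830029.15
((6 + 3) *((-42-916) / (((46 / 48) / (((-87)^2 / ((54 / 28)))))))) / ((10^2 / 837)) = -169936826472 / 575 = -295542306.91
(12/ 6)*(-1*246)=-492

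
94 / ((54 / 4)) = 188 / 27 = 6.96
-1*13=-13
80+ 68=148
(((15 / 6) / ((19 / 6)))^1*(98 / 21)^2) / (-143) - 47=-384077 / 8151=-47.12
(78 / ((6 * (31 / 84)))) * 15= 16380 / 31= 528.39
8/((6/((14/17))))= 56/51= 1.10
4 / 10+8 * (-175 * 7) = -48998 / 5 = -9799.60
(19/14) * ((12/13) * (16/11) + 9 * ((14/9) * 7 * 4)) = 534356/1001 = 533.82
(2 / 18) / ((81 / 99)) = 11 / 81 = 0.14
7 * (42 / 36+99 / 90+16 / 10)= 406 / 15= 27.07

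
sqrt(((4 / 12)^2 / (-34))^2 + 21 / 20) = sqrt(2457970) / 1530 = 1.02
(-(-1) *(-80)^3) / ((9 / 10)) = -5120000 / 9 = -568888.89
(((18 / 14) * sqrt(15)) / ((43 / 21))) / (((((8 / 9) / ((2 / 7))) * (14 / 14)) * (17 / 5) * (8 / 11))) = 13365 * sqrt(15) / 163744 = 0.32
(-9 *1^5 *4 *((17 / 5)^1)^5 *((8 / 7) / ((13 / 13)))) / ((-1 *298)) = 204459408 / 3259375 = 62.73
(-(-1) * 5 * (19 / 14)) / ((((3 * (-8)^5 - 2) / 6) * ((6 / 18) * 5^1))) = -9 / 36218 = -0.00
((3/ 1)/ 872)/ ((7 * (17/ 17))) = 3/ 6104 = 0.00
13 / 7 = 1.86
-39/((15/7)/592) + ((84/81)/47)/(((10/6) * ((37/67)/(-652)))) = -844373824/78255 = -10790.03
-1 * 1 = -1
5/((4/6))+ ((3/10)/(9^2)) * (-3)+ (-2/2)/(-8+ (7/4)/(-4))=1027/135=7.61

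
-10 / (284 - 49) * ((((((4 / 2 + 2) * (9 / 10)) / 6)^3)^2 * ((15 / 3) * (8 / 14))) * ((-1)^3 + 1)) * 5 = 0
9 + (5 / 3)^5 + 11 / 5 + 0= 29233 / 1215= 24.06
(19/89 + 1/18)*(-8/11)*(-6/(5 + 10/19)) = 65512/308385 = 0.21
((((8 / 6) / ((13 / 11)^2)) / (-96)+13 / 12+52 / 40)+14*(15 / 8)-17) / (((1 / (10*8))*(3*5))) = 1414334 / 22815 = 61.99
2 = 2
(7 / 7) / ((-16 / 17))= -17 / 16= -1.06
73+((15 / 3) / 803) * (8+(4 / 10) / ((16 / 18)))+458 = 1705741 / 3212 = 531.05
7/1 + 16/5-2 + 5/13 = 558/65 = 8.58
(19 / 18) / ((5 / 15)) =19 / 6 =3.17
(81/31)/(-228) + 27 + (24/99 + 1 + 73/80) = 45316921/1554960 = 29.14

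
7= 7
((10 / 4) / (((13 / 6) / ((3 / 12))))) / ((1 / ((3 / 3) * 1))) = 15 / 52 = 0.29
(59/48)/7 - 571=-191797/336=-570.82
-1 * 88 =-88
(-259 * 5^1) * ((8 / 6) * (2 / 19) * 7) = -72520 / 57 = -1272.28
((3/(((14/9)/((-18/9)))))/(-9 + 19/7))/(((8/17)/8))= 459/44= 10.43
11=11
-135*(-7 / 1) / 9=105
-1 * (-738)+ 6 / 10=738.60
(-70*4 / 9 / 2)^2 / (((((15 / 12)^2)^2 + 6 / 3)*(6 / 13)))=32614400 / 276291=118.04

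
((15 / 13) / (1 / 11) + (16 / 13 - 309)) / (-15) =3836 / 195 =19.67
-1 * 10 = -10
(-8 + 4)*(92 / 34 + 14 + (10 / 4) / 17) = -1146 / 17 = -67.41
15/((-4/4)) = -15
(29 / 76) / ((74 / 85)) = 2465 / 5624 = 0.44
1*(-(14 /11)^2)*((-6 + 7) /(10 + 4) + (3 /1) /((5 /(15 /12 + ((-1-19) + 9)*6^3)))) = 1396283 /605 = 2307.91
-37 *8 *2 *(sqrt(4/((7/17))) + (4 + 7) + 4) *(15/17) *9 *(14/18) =-932400/17 -17760 *sqrt(119)/17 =-66243.45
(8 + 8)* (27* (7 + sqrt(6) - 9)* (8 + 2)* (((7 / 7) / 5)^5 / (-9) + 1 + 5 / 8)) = -8774808 / 625 + 4387404* sqrt(6) / 625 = 3155.35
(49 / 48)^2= 2401 / 2304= 1.04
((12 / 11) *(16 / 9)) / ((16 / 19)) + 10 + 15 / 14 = 6179 / 462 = 13.37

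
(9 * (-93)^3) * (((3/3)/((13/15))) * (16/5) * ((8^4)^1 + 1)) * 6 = -657062156182.15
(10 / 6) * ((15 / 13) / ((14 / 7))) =25 / 26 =0.96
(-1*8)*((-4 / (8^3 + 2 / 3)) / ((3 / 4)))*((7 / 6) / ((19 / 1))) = 224 / 43833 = 0.01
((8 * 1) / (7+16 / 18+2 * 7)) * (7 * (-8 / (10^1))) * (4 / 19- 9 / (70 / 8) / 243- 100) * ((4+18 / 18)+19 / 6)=1404768064 / 842175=1668.02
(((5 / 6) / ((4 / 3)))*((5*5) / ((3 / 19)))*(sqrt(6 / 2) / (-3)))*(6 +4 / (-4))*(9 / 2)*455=-5403125*sqrt(3) / 16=-584905.44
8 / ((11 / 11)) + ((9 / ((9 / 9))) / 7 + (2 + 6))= 121 / 7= 17.29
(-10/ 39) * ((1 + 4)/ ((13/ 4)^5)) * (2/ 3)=-102400/ 43441281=-0.00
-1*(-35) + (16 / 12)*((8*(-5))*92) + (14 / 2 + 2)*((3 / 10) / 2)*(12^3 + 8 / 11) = -418751 / 165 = -2537.88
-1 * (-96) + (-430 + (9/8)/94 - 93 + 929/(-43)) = -14505693/32336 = -448.59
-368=-368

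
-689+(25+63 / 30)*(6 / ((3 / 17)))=1162 / 5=232.40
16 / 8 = 2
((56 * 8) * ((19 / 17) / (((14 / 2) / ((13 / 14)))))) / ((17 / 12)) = 94848 / 2023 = 46.88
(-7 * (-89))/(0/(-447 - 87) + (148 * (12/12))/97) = 60431/148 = 408.32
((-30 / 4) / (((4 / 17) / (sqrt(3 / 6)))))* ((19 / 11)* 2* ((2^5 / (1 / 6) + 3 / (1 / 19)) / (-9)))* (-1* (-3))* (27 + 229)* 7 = 90078240* sqrt(2) / 11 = 11580897.15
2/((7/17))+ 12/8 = 89/14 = 6.36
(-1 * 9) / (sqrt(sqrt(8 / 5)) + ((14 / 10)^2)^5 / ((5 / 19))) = -22646094002030009505564554427392578125 / 276576161490826139466842396542806803107 - 749765392066910862922668457031250 * sqrt(10) / 276576161490826139466842396542806803107 + 13642420526593923568725585937500 * 10^(1 / 4) / 276576161490826139466842396542806803107 + 41205894661099337140560150146484375 * 10^(3 / 4) / 276576161490826139466842396542806803107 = -0.08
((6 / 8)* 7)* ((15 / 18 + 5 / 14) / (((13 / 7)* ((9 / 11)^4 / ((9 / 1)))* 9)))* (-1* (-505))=1293898375 / 341172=3792.51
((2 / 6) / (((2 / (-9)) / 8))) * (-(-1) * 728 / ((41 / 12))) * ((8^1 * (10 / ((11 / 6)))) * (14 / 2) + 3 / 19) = -6695934336 / 8569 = -781413.74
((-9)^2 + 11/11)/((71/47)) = 3854/71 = 54.28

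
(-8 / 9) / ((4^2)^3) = -1 / 4608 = -0.00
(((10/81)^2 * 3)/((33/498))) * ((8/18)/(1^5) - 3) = -381800/216513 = -1.76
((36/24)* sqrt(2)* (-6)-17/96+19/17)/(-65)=-307/21216+9* sqrt(2)/65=0.18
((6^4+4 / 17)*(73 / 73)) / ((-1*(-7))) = 3148 / 17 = 185.18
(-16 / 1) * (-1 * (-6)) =-96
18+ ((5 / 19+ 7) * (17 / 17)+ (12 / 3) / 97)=25.30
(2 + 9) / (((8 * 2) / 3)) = 33 / 16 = 2.06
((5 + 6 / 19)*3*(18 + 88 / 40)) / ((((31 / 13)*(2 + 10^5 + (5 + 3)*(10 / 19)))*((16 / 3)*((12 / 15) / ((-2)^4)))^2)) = 17902755 / 942458528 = 0.02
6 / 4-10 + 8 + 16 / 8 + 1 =5 / 2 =2.50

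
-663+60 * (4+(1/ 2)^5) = -3369/ 8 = -421.12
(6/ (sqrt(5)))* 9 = 54* sqrt(5)/ 5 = 24.15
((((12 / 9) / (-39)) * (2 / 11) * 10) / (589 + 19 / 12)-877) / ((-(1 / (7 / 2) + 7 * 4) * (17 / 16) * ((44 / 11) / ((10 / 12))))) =93322725685 / 15350590827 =6.08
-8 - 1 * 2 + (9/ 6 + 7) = -3/ 2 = -1.50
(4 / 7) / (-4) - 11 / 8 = -85 / 56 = -1.52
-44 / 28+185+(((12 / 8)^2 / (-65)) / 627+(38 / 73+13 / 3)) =15684529981 / 83303220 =188.28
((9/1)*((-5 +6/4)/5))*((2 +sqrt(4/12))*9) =-567/5 - 189*sqrt(3)/10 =-146.14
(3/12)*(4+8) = 3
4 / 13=0.31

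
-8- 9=-17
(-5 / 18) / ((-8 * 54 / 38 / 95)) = 9025 / 3888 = 2.32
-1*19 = -19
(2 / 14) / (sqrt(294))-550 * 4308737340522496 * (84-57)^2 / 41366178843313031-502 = -1748354058461837912762 / 41366178843313031 + sqrt(6) / 294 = -42265.29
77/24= 3.21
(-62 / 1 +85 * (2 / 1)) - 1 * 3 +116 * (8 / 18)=1409 / 9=156.56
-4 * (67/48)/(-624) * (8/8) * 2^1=67/3744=0.02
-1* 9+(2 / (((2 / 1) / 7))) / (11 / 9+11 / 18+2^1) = -165 / 23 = -7.17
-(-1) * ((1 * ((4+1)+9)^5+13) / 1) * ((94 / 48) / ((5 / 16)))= 16852226 / 5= 3370445.20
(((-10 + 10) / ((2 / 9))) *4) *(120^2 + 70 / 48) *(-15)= 0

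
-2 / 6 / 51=-1 / 153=-0.01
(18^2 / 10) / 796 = 81 / 1990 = 0.04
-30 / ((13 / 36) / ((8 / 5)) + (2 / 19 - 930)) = 164160 / 5087149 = 0.03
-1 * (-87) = 87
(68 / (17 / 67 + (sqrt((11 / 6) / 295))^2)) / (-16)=-1008015 / 61654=-16.35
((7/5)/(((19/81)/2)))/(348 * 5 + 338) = 567/98705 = 0.01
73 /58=1.26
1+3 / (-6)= 0.50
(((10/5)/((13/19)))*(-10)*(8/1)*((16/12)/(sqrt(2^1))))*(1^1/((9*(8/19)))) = -14440*sqrt(2)/351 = -58.18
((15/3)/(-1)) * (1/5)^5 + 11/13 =6862/8125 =0.84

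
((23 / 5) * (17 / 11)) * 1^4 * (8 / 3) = 3128 / 165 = 18.96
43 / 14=3.07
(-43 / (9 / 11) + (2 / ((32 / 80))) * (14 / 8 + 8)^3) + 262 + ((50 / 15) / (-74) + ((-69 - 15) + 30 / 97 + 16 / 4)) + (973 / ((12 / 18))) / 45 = 49577527187 / 10336320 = 4796.44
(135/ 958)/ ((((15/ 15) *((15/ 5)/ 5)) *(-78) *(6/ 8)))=-0.00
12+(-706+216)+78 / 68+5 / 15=-48605 / 102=-476.52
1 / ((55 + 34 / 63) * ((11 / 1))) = 63 / 38489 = 0.00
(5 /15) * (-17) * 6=-34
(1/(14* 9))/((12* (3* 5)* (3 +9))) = 1/272160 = 0.00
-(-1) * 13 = 13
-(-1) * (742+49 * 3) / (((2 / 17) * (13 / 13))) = 15113 / 2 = 7556.50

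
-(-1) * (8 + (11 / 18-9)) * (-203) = 1421 / 18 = 78.94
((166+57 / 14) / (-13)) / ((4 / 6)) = -7143 / 364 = -19.62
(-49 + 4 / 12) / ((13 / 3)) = -146 / 13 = -11.23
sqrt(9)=3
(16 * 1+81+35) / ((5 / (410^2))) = 4437840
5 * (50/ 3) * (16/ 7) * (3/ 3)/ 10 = 400/ 21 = 19.05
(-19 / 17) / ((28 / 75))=-1425 / 476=-2.99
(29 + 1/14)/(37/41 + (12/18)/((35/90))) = 16687/1502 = 11.11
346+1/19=6575/19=346.05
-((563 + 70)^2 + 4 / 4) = -400690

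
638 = 638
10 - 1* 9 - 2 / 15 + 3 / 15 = 16 / 15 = 1.07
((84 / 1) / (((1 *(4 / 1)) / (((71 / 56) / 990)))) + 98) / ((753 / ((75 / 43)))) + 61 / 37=395497279 / 210852048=1.88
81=81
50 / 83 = 0.60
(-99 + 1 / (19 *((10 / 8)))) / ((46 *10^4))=-9401 / 43700000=-0.00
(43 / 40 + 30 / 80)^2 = 841 / 400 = 2.10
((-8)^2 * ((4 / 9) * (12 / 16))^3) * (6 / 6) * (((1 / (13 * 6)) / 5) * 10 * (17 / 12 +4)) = 0.33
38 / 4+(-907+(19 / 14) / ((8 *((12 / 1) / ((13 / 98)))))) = -118211273 / 131712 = -897.50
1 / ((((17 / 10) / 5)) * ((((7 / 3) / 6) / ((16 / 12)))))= 1200 / 119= 10.08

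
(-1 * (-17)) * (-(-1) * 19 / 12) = 323 / 12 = 26.92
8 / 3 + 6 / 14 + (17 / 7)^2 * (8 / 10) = 5743 / 735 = 7.81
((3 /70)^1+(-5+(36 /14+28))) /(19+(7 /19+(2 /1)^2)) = 34067 /31080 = 1.10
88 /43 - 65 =-2707 /43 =-62.95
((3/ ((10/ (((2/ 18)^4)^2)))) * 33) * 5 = 11/ 9565938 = 0.00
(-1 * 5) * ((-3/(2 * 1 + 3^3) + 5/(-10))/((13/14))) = 3.25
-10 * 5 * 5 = -250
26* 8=208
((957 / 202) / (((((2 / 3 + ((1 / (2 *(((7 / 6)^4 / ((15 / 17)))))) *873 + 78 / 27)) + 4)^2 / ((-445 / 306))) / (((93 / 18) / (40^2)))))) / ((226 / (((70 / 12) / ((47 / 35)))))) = -0.00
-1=-1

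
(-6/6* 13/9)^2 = 169/81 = 2.09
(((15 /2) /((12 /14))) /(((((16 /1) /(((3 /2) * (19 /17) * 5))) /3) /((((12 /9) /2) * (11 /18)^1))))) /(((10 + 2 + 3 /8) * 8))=3325 /58752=0.06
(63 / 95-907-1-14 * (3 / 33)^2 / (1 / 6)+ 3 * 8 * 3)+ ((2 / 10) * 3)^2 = -48030194 / 57475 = -835.67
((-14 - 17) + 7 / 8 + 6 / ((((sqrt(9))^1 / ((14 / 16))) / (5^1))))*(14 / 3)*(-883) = 352317 / 4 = 88079.25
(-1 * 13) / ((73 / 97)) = -1261 / 73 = -17.27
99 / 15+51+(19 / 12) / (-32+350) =1099103 / 19080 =57.60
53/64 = 0.83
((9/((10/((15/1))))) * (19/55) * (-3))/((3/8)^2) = -5472/55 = -99.49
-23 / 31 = -0.74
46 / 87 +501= 501.53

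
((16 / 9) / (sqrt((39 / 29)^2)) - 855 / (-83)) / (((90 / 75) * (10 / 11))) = 10.65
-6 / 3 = -2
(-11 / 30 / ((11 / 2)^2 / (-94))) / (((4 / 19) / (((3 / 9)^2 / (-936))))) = -893 / 1389960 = -0.00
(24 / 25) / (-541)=-24 / 13525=-0.00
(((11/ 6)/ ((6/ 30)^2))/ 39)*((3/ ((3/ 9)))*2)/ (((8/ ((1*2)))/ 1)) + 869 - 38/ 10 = 226327/ 260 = 870.49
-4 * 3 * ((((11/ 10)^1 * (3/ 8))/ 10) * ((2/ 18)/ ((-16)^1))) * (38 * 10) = 1.31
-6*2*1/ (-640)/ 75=1/ 4000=0.00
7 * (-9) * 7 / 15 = -147 / 5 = -29.40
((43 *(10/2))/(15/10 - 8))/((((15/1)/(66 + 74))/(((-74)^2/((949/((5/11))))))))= -329655200/407121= -809.72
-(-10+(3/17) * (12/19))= 3194/323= 9.89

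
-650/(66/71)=-23075/33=-699.24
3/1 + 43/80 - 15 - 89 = -100.46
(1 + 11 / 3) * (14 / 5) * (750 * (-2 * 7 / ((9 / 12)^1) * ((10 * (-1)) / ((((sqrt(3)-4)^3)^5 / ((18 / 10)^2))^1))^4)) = -7943003894547092050021335871363926498983715800595674059776 / 171609429318617234454903330086101690613426770774934165111157665910025-183435817467640376570008475797412349259327618721737359360 * sqrt(3) / 6864377172744689378196133203444067624537070830997366604446306636401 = -0.00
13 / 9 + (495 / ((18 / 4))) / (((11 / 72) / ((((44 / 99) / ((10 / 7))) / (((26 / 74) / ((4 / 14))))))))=21481 / 117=183.60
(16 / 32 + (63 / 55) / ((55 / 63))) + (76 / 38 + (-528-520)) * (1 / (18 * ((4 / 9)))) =-1560149 / 12100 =-128.94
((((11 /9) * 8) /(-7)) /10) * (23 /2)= -506 /315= -1.61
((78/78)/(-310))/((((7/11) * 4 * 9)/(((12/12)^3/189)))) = -11/14764680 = -0.00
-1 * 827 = -827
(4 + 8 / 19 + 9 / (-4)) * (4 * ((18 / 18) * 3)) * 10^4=4950000 / 19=260526.32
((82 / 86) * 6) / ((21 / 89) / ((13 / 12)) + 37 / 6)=41652 / 46483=0.90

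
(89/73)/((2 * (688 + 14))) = 89/102492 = 0.00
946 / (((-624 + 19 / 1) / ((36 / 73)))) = -3096 / 4015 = -0.77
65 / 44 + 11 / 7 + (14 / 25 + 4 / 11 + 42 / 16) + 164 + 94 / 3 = 9329197 / 46200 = 201.93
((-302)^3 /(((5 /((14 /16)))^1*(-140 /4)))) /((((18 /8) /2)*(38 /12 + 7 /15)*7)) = 4813.21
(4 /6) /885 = 2 /2655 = 0.00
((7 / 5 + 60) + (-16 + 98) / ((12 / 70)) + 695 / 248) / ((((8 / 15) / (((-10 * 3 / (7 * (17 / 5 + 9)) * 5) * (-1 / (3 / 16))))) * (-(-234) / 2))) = 36039875 / 449748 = 80.13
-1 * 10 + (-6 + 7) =-9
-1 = -1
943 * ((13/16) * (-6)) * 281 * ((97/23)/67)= -43583943/536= -81313.33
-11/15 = -0.73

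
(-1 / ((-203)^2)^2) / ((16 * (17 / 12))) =-3 / 115476354308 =-0.00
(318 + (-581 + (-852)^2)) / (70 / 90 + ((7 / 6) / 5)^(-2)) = 320007681 / 8443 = 37902.13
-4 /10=-2 /5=-0.40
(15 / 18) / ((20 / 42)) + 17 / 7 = 4.18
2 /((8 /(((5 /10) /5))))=1 /40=0.02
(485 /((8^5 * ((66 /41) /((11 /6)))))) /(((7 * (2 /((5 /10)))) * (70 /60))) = 19885 /38535168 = 0.00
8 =8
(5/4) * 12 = 15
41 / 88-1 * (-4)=393 / 88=4.47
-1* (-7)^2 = -49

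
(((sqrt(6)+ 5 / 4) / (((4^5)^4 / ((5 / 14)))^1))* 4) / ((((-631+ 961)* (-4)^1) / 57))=-19* sqrt(6) / 338649581355008-95 / 1354598325420032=-0.00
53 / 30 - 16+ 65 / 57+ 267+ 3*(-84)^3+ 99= -1013322683 / 570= -1777759.09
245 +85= 330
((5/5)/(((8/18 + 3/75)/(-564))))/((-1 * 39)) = 42300/1417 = 29.85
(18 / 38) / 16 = 9 / 304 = 0.03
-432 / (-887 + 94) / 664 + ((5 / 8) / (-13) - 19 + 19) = -24883 / 526552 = -0.05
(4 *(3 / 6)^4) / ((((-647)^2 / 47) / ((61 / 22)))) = 2867 / 36837592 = 0.00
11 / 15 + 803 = 12056 / 15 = 803.73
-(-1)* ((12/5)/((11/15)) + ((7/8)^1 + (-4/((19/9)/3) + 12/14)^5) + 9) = -9549343711124215/3662190038584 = -2607.55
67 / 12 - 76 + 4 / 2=-821 / 12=-68.42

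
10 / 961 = 0.01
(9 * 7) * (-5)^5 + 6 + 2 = -196867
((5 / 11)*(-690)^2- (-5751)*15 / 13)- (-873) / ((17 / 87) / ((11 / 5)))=2830581198 / 12155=232873.81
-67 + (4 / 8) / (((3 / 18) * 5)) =-332 / 5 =-66.40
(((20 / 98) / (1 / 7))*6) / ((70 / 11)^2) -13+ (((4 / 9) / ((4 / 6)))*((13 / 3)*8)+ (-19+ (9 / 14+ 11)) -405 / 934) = 18251104 / 7208145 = 2.53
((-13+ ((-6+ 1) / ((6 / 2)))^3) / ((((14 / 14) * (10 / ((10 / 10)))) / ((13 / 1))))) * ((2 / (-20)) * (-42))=-21658 / 225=-96.26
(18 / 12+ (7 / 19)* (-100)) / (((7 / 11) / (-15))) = 221595 / 266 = 833.06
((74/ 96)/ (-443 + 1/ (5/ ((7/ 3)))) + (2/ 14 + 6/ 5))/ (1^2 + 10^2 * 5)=1661767/ 620785760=0.00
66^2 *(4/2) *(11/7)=95832/7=13690.29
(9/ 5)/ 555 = 3/ 925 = 0.00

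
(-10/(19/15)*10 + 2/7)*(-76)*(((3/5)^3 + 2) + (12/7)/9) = 264353816/18375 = 14386.60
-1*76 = -76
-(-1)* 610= 610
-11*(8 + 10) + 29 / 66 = -13039 / 66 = -197.56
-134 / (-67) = 2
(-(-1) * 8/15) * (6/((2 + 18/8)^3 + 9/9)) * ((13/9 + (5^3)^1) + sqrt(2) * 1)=1024 * sqrt(2)/24885 + 1165312/223965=5.26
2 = 2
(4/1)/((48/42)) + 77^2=11865/2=5932.50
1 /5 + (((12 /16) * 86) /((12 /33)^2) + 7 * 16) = 95997 /160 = 599.98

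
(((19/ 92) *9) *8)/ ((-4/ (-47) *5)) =8037/ 230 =34.94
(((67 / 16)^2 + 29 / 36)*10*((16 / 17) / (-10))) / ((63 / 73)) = -3084761 / 154224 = -20.00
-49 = -49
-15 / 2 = -7.50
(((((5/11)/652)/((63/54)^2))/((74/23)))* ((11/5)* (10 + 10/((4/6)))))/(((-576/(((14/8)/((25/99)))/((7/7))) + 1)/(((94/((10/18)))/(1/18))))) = -0.32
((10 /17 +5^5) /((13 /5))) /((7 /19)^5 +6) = 657837601825 /3287021621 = 200.13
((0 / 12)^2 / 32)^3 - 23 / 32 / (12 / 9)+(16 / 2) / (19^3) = -472247 / 877952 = -0.54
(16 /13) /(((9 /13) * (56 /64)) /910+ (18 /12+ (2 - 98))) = -16640 /1277631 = -0.01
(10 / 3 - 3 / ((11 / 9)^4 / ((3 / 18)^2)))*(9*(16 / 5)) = 6948948 / 73205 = 94.92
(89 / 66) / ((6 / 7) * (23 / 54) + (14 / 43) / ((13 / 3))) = 1044771 / 341066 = 3.06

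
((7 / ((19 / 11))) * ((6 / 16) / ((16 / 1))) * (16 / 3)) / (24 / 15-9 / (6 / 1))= 385 / 76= 5.07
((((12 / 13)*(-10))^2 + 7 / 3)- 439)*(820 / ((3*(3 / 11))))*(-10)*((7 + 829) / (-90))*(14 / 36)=-4702883138800 / 369603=-12724147.64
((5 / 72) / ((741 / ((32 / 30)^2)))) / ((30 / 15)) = 16 / 300105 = 0.00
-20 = -20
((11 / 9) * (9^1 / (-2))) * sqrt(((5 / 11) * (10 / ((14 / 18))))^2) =-225 / 7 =-32.14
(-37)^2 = 1369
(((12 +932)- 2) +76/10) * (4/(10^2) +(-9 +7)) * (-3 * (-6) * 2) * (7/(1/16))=-938052864/125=-7504422.91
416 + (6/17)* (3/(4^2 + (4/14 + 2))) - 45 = 403711/1088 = 371.06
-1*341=-341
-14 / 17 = -0.82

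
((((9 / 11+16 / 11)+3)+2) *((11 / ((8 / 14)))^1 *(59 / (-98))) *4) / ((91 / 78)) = -14160 / 49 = -288.98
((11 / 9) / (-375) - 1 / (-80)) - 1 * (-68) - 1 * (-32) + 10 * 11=11340499 / 54000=210.01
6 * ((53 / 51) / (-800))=-53 / 6800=-0.01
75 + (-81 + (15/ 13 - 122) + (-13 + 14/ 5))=-8908/ 65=-137.05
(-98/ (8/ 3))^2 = 21609/ 16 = 1350.56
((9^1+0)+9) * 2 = 36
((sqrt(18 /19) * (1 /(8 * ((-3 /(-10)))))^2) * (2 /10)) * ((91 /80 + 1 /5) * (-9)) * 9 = -2889 * sqrt(38) /4864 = -3.66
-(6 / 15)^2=-0.16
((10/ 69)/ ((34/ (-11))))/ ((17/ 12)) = -220/ 6647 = -0.03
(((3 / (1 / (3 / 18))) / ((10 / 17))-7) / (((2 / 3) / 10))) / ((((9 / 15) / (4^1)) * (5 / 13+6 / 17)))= -135915 / 163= -833.83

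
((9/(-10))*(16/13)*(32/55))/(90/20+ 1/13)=-4608/32725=-0.14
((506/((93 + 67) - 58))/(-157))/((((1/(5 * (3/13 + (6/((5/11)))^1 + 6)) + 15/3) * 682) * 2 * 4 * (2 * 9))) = -0.00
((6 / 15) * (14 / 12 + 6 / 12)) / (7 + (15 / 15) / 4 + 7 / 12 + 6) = 4 / 83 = 0.05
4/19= 0.21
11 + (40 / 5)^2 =75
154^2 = 23716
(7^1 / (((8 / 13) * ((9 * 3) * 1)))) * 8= 91 / 27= 3.37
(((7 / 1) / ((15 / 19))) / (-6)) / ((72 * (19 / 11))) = -77 / 6480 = -0.01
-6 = -6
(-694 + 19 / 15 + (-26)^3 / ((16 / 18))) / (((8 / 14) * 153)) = -63203 / 270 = -234.09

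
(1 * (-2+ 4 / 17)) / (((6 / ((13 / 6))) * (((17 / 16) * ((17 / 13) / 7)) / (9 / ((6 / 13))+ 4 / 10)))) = -941668 / 14739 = -63.89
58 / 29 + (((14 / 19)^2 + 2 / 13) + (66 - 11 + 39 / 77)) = 21032394 / 361361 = 58.20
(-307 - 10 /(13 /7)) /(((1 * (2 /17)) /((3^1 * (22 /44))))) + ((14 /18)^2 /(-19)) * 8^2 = -318906901 /80028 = -3984.94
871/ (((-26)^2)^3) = 67/ 23762752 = 0.00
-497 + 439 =-58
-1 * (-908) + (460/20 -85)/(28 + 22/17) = 225565/249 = 905.88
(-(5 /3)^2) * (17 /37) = -425 /333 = -1.28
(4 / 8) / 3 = 1 / 6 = 0.17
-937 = -937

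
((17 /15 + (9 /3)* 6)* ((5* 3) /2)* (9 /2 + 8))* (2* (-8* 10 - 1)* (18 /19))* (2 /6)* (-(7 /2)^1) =12204675 /38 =321175.66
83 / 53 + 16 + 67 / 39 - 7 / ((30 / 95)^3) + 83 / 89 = -202.07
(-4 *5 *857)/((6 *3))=-8570/9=-952.22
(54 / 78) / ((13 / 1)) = 9 / 169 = 0.05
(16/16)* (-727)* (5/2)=-1817.50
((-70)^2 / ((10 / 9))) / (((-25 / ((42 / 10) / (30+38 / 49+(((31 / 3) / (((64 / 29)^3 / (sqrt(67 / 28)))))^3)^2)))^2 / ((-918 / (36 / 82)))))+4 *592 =323327495674703987227156097591992999946678302961482322807820571536385077366304183203079232 / 145803544128682403643064580955455000304499325869757498533308173280849099903469378128125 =2217.56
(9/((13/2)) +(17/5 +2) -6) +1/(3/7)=3.12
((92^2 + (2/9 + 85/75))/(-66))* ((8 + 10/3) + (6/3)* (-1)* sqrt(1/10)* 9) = -723.56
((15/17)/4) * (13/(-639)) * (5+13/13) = -65/2414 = -0.03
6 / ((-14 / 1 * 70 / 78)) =-117 / 245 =-0.48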